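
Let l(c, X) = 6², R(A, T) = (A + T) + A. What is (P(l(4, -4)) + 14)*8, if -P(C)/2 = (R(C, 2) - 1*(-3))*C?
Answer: -44240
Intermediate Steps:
R(A, T) = T + 2*A
l(c, X) = 36
P(C) = -2*C*(5 + 2*C) (P(C) = -2*((2 + 2*C) - 1*(-3))*C = -2*((2 + 2*C) + 3)*C = -2*(5 + 2*C)*C = -2*C*(5 + 2*C))
(P(l(4, -4)) + 14)*8 = (-2*36*(5 + 2*36) + 14)*8 = (-2*36*(5 + 72) + 14)*8 = (-2*36*77 + 14)*8 = (-5544 + 14)*8 = -5530*8 = -44240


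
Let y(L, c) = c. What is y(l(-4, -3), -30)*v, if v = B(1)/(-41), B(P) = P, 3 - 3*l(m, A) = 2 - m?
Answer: 30/41 ≈ 0.73171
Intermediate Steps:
l(m, A) = ⅓ + m/3 (l(m, A) = 1 - (2 - m)/3 = 1 + (-⅔ + m/3) = ⅓ + m/3)
v = -1/41 (v = 1/(-41) = 1*(-1/41) = -1/41 ≈ -0.024390)
y(l(-4, -3), -30)*v = -30*(-1/41) = 30/41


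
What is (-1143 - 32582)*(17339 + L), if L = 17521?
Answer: -1175653500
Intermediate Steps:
(-1143 - 32582)*(17339 + L) = (-1143 - 32582)*(17339 + 17521) = -33725*34860 = -1175653500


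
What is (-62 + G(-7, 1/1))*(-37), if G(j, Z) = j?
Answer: 2553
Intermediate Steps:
(-62 + G(-7, 1/1))*(-37) = (-62 - 7)*(-37) = -69*(-37) = 2553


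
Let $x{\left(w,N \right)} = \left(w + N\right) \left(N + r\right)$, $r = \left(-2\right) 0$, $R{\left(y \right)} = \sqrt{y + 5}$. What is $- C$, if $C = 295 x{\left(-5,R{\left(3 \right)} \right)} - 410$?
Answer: $-1950 + 2950 \sqrt{2} \approx 2221.9$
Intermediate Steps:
$R{\left(y \right)} = \sqrt{5 + y}$
$r = 0$
$x{\left(w,N \right)} = N \left(N + w\right)$ ($x{\left(w,N \right)} = \left(w + N\right) \left(N + 0\right) = \left(N + w\right) N = N \left(N + w\right)$)
$C = -410 + 590 \sqrt{2} \left(-5 + 2 \sqrt{2}\right)$ ($C = 295 \sqrt{5 + 3} \left(\sqrt{5 + 3} - 5\right) - 410 = 295 \sqrt{8} \left(\sqrt{8} - 5\right) - 410 = 295 \cdot 2 \sqrt{2} \left(2 \sqrt{2} - 5\right) - 410 = 295 \cdot 2 \sqrt{2} \left(-5 + 2 \sqrt{2}\right) - 410 = 590 \sqrt{2} \left(-5 + 2 \sqrt{2}\right) - 410 = -410 + 590 \sqrt{2} \left(-5 + 2 \sqrt{2}\right) \approx -2221.9$)
$- C = - (1950 - 2950 \sqrt{2}) = -1950 + 2950 \sqrt{2}$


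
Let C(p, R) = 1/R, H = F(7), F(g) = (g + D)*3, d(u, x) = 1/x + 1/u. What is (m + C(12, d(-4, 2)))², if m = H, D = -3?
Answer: 256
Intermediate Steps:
d(u, x) = 1/u + 1/x (d(u, x) = 1/x + 1/u = 1/u + 1/x)
F(g) = -9 + 3*g (F(g) = (g - 3)*3 = (-3 + g)*3 = -9 + 3*g)
H = 12 (H = -9 + 3*7 = -9 + 21 = 12)
m = 12
(m + C(12, d(-4, 2)))² = (12 + 1/((-4 + 2)/(-4*2)))² = (12 + 1/(-¼*½*(-2)))² = (12 + 1/(¼))² = (12 + 4)² = 16² = 256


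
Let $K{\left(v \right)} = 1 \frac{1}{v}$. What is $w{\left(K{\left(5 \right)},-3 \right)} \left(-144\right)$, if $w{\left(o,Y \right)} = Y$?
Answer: $432$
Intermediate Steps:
$K{\left(v \right)} = \frac{1}{v}$
$w{\left(K{\left(5 \right)},-3 \right)} \left(-144\right) = \left(-3\right) \left(-144\right) = 432$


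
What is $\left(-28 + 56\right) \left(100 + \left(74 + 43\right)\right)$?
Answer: $6076$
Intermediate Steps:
$\left(-28 + 56\right) \left(100 + \left(74 + 43\right)\right) = 28 \left(100 + 117\right) = 28 \cdot 217 = 6076$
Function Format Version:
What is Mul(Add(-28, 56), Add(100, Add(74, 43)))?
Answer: 6076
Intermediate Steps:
Mul(Add(-28, 56), Add(100, Add(74, 43))) = Mul(28, Add(100, 117)) = Mul(28, 217) = 6076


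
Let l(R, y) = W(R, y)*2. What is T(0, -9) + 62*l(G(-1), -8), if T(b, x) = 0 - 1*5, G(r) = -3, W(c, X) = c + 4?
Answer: 119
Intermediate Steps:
W(c, X) = 4 + c
T(b, x) = -5 (T(b, x) = 0 - 5 = -5)
l(R, y) = 8 + 2*R (l(R, y) = (4 + R)*2 = 8 + 2*R)
T(0, -9) + 62*l(G(-1), -8) = -5 + 62*(8 + 2*(-3)) = -5 + 62*(8 - 6) = -5 + 62*2 = -5 + 124 = 119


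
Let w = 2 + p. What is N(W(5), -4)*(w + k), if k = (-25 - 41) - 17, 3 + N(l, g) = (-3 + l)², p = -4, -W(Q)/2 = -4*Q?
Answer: -116110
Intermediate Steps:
W(Q) = 8*Q (W(Q) = -(-8)*Q = 8*Q)
w = -2 (w = 2 - 4 = -2)
N(l, g) = -3 + (-3 + l)²
k = -83 (k = -66 - 17 = -83)
N(W(5), -4)*(w + k) = (-3 + (-3 + 8*5)²)*(-2 - 83) = (-3 + (-3 + 40)²)*(-85) = (-3 + 37²)*(-85) = (-3 + 1369)*(-85) = 1366*(-85) = -116110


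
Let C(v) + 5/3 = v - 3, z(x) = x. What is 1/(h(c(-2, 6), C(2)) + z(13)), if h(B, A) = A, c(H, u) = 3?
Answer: 3/31 ≈ 0.096774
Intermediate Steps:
C(v) = -14/3 + v (C(v) = -5/3 + (v - 3) = -5/3 + (-3 + v) = -14/3 + v)
1/(h(c(-2, 6), C(2)) + z(13)) = 1/((-14/3 + 2) + 13) = 1/(-8/3 + 13) = 1/(31/3) = 3/31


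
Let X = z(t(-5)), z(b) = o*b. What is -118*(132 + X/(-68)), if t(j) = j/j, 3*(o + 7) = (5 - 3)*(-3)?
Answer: -530115/34 ≈ -15592.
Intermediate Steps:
o = -9 (o = -7 + ((5 - 3)*(-3))/3 = -7 + (2*(-3))/3 = -7 + (⅓)*(-6) = -7 - 2 = -9)
t(j) = 1
z(b) = -9*b
X = -9 (X = -9*1 = -9)
-118*(132 + X/(-68)) = -118*(132 - 9/(-68)) = -118*(132 - 9*(-1/68)) = -118*(132 + 9/68) = -118*8985/68 = -530115/34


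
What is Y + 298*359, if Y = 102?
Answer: 107084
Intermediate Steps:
Y + 298*359 = 102 + 298*359 = 102 + 106982 = 107084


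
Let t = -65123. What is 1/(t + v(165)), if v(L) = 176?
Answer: -1/64947 ≈ -1.5397e-5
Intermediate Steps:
1/(t + v(165)) = 1/(-65123 + 176) = 1/(-64947) = -1/64947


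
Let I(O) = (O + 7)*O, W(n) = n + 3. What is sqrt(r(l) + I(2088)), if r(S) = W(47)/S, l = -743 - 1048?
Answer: sqrt(1559061263290)/597 ≈ 2091.5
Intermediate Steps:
W(n) = 3 + n
I(O) = O*(7 + O) (I(O) = (7 + O)*O = O*(7 + O))
l = -1791
r(S) = 50/S (r(S) = (3 + 47)/S = 50/S)
sqrt(r(l) + I(2088)) = sqrt(50/(-1791) + 2088*(7 + 2088)) = sqrt(50*(-1/1791) + 2088*2095) = sqrt(-50/1791 + 4374360) = sqrt(7834478710/1791) = sqrt(1559061263290)/597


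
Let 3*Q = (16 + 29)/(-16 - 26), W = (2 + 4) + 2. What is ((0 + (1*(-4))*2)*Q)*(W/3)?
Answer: 160/21 ≈ 7.6190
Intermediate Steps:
W = 8 (W = 6 + 2 = 8)
Q = -5/14 (Q = ((16 + 29)/(-16 - 26))/3 = (45/(-42))/3 = (45*(-1/42))/3 = (1/3)*(-15/14) = -5/14 ≈ -0.35714)
((0 + (1*(-4))*2)*Q)*(W/3) = ((0 + (1*(-4))*2)*(-5/14))*(8/3) = ((0 - 4*2)*(-5/14))*(8*(1/3)) = ((0 - 8)*(-5/14))*(8/3) = -8*(-5/14)*(8/3) = (20/7)*(8/3) = 160/21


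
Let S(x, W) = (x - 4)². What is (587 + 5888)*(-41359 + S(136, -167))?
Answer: -154979125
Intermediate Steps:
S(x, W) = (-4 + x)²
(587 + 5888)*(-41359 + S(136, -167)) = (587 + 5888)*(-41359 + (-4 + 136)²) = 6475*(-41359 + 132²) = 6475*(-41359 + 17424) = 6475*(-23935) = -154979125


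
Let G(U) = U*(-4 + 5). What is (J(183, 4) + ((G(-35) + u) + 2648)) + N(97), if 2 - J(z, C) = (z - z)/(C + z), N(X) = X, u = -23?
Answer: 2689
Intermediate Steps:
G(U) = U (G(U) = U*1 = U)
J(z, C) = 2 (J(z, C) = 2 - (z - z)/(C + z) = 2 - 0/(C + z) = 2 - 1*0 = 2 + 0 = 2)
(J(183, 4) + ((G(-35) + u) + 2648)) + N(97) = (2 + ((-35 - 23) + 2648)) + 97 = (2 + (-58 + 2648)) + 97 = (2 + 2590) + 97 = 2592 + 97 = 2689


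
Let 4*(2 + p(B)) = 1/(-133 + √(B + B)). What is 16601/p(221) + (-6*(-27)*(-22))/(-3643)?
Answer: -33405975141680/4028928491 + 66404*√442/1105937 ≈ -8290.3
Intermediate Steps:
p(B) = -2 + 1/(4*(-133 + √2*√B)) (p(B) = -2 + 1/(4*(-133 + √(B + B))) = -2 + 1/(4*(-133 + √(2*B))) = -2 + 1/(4*(-133 + √2*√B)))
16601/p(221) + (-6*(-27)*(-22))/(-3643) = 16601/(((1065 - 8*√2*√221)/(4*(-133 + √2*√221)))) + (-6*(-27)*(-22))/(-3643) = 16601/(((1065 - 8*√442)/(4*(-133 + √442)))) + (162*(-22))*(-1/3643) = 16601*(4*(-133 + √442)/(1065 - 8*√442)) - 3564*(-1/3643) = 66404*(-133 + √442)/(1065 - 8*√442) + 3564/3643 = 3564/3643 + 66404*(-133 + √442)/(1065 - 8*√442)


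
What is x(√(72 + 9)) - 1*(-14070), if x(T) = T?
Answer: 14079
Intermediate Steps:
x(√(72 + 9)) - 1*(-14070) = √(72 + 9) - 1*(-14070) = √81 + 14070 = 9 + 14070 = 14079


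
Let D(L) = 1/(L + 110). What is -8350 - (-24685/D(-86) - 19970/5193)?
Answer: 3033199340/5193 ≈ 5.8409e+5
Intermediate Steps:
D(L) = 1/(110 + L)
-8350 - (-24685/D(-86) - 19970/5193) = -8350 - (-24685/(1/(110 - 86)) - 19970/5193) = -8350 - (-24685/(1/24) - 19970*1/5193) = -8350 - (-24685/1/24 - 19970/5193) = -8350 - (-24685*24 - 19970/5193) = -8350 - (-592440 - 19970/5193) = -8350 - 1*(-3076560890/5193) = -8350 + 3076560890/5193 = 3033199340/5193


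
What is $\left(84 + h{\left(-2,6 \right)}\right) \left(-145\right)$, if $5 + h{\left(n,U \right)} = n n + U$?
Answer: $-12905$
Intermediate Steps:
$h{\left(n,U \right)} = -5 + U + n^{2}$ ($h{\left(n,U \right)} = -5 + \left(n n + U\right) = -5 + \left(n^{2} + U\right) = -5 + \left(U + n^{2}\right) = -5 + U + n^{2}$)
$\left(84 + h{\left(-2,6 \right)}\right) \left(-145\right) = \left(84 + \left(-5 + 6 + \left(-2\right)^{2}\right)\right) \left(-145\right) = \left(84 + \left(-5 + 6 + 4\right)\right) \left(-145\right) = \left(84 + 5\right) \left(-145\right) = 89 \left(-145\right) = -12905$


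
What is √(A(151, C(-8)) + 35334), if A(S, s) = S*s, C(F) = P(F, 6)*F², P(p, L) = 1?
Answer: √44998 ≈ 212.13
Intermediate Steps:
C(F) = F² (C(F) = 1*F² = F²)
√(A(151, C(-8)) + 35334) = √(151*(-8)² + 35334) = √(151*64 + 35334) = √(9664 + 35334) = √44998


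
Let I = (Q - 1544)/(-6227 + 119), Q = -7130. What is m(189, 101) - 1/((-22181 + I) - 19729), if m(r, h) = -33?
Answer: -4223627445/127988803 ≈ -33.000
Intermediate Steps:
I = 4337/3054 (I = (-7130 - 1544)/(-6227 + 119) = -8674/(-6108) = -8674*(-1/6108) = 4337/3054 ≈ 1.4201)
m(189, 101) - 1/((-22181 + I) - 19729) = -33 - 1/((-22181 + 4337/3054) - 19729) = -33 - 1/(-67736437/3054 - 19729) = -33 - 1/(-127988803/3054) = -33 - 1*(-3054/127988803) = -33 + 3054/127988803 = -4223627445/127988803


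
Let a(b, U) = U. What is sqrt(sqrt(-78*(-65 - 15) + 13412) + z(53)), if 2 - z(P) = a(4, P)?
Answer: sqrt(-51 + 34*sqrt(17)) ≈ 9.4438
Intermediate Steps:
z(P) = 2 - P
sqrt(sqrt(-78*(-65 - 15) + 13412) + z(53)) = sqrt(sqrt(-78*(-65 - 15) + 13412) + (2 - 1*53)) = sqrt(sqrt(-78*(-80) + 13412) + (2 - 53)) = sqrt(sqrt(6240 + 13412) - 51) = sqrt(sqrt(19652) - 51) = sqrt(34*sqrt(17) - 51) = sqrt(-51 + 34*sqrt(17))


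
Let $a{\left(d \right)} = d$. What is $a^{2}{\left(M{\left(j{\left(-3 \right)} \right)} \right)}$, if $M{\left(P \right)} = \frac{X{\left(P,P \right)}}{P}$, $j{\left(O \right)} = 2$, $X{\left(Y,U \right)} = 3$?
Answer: $\frac{9}{4} \approx 2.25$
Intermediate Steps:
$M{\left(P \right)} = \frac{3}{P}$
$a^{2}{\left(M{\left(j{\left(-3 \right)} \right)} \right)} = \left(\frac{3}{2}\right)^{2} = \frac{9}{4}$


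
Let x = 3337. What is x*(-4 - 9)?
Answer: -43381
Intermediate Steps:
x*(-4 - 9) = 3337*(-4 - 9) = 3337*(-13) = -43381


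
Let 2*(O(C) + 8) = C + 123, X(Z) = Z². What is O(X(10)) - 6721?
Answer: -13235/2 ≈ -6617.5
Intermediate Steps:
O(C) = 107/2 + C/2 (O(C) = -8 + (C + 123)/2 = -8 + (123 + C)/2 = -8 + (123/2 + C/2) = 107/2 + C/2)
O(X(10)) - 6721 = (107/2 + (½)*10²) - 6721 = (107/2 + (½)*100) - 6721 = (107/2 + 50) - 6721 = 207/2 - 6721 = -13235/2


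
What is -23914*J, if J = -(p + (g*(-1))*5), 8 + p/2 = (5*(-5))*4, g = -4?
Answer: -4687144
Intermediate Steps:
p = -216 (p = -16 + 2*((5*(-5))*4) = -16 + 2*(-25*4) = -16 + 2*(-100) = -16 - 200 = -216)
J = 196 (J = -(-216 - 4*(-1)*5) = -(-216 + 4*5) = -(-216 + 20) = -1*(-196) = 196)
-23914*J = -23914*196 = -4687144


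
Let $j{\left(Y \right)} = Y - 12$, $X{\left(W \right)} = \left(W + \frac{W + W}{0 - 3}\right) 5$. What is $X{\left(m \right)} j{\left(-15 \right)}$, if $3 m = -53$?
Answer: $795$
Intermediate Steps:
$m = - \frac{53}{3}$ ($m = \frac{1}{3} \left(-53\right) = - \frac{53}{3} \approx -17.667$)
$X{\left(W \right)} = \frac{5 W}{3}$ ($X{\left(W \right)} = \left(W + \frac{2 W}{-3}\right) 5 = \left(W + 2 W \left(- \frac{1}{3}\right)\right) 5 = \left(W - \frac{2 W}{3}\right) 5 = \frac{W}{3} \cdot 5 = \frac{5 W}{3}$)
$j{\left(Y \right)} = -12 + Y$ ($j{\left(Y \right)} = Y - 12 = -12 + Y$)
$X{\left(m \right)} j{\left(-15 \right)} = \frac{5}{3} \left(- \frac{53}{3}\right) \left(-12 - 15\right) = \left(- \frac{265}{9}\right) \left(-27\right) = 795$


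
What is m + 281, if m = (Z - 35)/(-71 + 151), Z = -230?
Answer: 4443/16 ≈ 277.69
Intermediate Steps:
m = -53/16 (m = (-230 - 35)/(-71 + 151) = -265/80 = -265*1/80 = -53/16 ≈ -3.3125)
m + 281 = -53/16 + 281 = 4443/16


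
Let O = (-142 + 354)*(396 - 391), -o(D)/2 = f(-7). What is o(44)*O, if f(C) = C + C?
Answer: 29680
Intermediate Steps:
f(C) = 2*C
o(D) = 28 (o(D) = -4*(-7) = -2*(-14) = 28)
O = 1060 (O = 212*5 = 1060)
o(44)*O = 28*1060 = 29680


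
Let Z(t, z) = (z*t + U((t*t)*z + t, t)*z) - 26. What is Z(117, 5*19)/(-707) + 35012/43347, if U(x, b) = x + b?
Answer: -765235385612/4378047 ≈ -1.7479e+5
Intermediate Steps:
U(x, b) = b + x
Z(t, z) = -26 + t*z + z*(2*t + z*t**2) (Z(t, z) = (z*t + (t + ((t*t)*z + t))*z) - 26 = (t*z + (t + (t**2*z + t))*z) - 26 = (t*z + (t + (z*t**2 + t))*z) - 26 = (t*z + (t + (t + z*t**2))*z) - 26 = (t*z + (2*t + z*t**2)*z) - 26 = (t*z + z*(2*t + z*t**2)) - 26 = -26 + t*z + z*(2*t + z*t**2))
Z(117, 5*19)/(-707) + 35012/43347 = (-26 + 117*(5*19) + 117*(5*19)*(2 + 117*(5*19)))/(-707) + 35012/43347 = (-26 + 117*95 + 117*95*(2 + 117*95))*(-1/707) + 35012*(1/43347) = (-26 + 11115 + 117*95*(2 + 11115))*(-1/707) + 35012/43347 = (-26 + 11115 + 117*95*11117)*(-1/707) + 35012/43347 = (-26 + 11115 + 123565455)*(-1/707) + 35012/43347 = 123576544*(-1/707) + 35012/43347 = -17653792/101 + 35012/43347 = -765235385612/4378047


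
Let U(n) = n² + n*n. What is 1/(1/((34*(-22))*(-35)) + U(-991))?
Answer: 26180/51421761161 ≈ 5.0912e-7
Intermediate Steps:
U(n) = 2*n² (U(n) = n² + n² = 2*n²)
1/(1/((34*(-22))*(-35)) + U(-991)) = 1/(1/((34*(-22))*(-35)) + 2*(-991)²) = 1/(1/(-748*(-35)) + 2*982081) = 1/(1/26180 + 1964162) = 1/(51421761161/26180) = 26180/51421761161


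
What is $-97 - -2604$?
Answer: $2507$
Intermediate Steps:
$-97 - -2604 = -97 + 2604 = 2507$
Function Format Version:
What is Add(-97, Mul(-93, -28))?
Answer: 2507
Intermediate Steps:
Add(-97, Mul(-93, -28)) = Add(-97, 2604) = 2507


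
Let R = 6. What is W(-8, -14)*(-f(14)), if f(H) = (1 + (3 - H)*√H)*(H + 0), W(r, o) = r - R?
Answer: 196 - 2156*√14 ≈ -7871.0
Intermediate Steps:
W(r, o) = -6 + r (W(r, o) = r - 1*6 = r - 6 = -6 + r)
f(H) = H*(1 + √H*(3 - H)) (f(H) = (1 + √H*(3 - H))*H = H*(1 + √H*(3 - H)))
W(-8, -14)*(-f(14)) = (-6 - 8)*(-(14 - 14^(5/2) + 3*14^(3/2))) = -(-14)*(14 - 196*√14 + 3*(14*√14)) = -(-14)*(14 - 196*√14 + 42*√14) = -(-14)*(14 - 154*√14) = -14*(-14 + 154*√14) = 196 - 2156*√14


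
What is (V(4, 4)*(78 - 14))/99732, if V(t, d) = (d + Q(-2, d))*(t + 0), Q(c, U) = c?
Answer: 128/24933 ≈ 0.0051338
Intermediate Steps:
V(t, d) = t*(-2 + d) (V(t, d) = (d - 2)*(t + 0) = (-2 + d)*t = t*(-2 + d))
(V(4, 4)*(78 - 14))/99732 = ((4*(-2 + 4))*(78 - 14))/99732 = ((4*2)*64)*(1/99732) = (8*64)*(1/99732) = 512*(1/99732) = 128/24933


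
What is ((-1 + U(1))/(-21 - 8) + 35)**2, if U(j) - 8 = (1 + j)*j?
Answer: 1012036/841 ≈ 1203.4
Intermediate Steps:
U(j) = 8 + j*(1 + j) (U(j) = 8 + (1 + j)*j = 8 + j*(1 + j))
((-1 + U(1))/(-21 - 8) + 35)**2 = ((-1 + (8 + 1 + 1**2))/(-21 - 8) + 35)**2 = ((-1 + (8 + 1 + 1))/(-29) + 35)**2 = ((-1 + 10)*(-1/29) + 35)**2 = (9*(-1/29) + 35)**2 = (-9/29 + 35)**2 = (1006/29)**2 = 1012036/841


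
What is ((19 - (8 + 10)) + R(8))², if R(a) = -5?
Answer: 16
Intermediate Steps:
((19 - (8 + 10)) + R(8))² = ((19 - (8 + 10)) - 5)² = ((19 - 1*18) - 5)² = ((19 - 18) - 5)² = (1 - 5)² = (-4)² = 16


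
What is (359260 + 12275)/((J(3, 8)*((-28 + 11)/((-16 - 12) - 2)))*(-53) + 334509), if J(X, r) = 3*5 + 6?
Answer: 218550/196399 ≈ 1.1128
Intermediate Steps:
J(X, r) = 21 (J(X, r) = 15 + 6 = 21)
(359260 + 12275)/((J(3, 8)*((-28 + 11)/((-16 - 12) - 2)))*(-53) + 334509) = (359260 + 12275)/((21*((-28 + 11)/((-16 - 12) - 2)))*(-53) + 334509) = 371535/((21*(-17/(-28 - 2)))*(-53) + 334509) = 371535/((21*(-17/(-30)))*(-53) + 334509) = 371535/((21*(-17*(-1/30)))*(-53) + 334509) = 371535/((21*(17/30))*(-53) + 334509) = 371535/((119/10)*(-53) + 334509) = 371535/(-6307/10 + 334509) = 371535/(3338783/10) = 371535*(10/3338783) = 218550/196399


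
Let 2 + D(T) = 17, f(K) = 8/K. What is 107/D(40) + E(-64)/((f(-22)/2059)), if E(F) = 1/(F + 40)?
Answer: 116669/480 ≈ 243.06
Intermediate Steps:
D(T) = 15 (D(T) = -2 + 17 = 15)
E(F) = 1/(40 + F)
107/D(40) + E(-64)/((f(-22)/2059)) = 107/15 + 1/((40 - 64)*(((8/(-22))/2059))) = 107*(1/15) + 1/((-24)*(((8*(-1/22))*(1/2059)))) = 107/15 - 1/(24*((-4/11*1/2059))) = 107/15 - 1/(24*(-4/22649)) = 107/15 - 1/24*(-22649/4) = 107/15 + 22649/96 = 116669/480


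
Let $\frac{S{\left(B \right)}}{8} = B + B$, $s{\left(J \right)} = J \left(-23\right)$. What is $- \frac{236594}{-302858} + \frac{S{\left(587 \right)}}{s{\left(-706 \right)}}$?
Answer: $\frac{1671563927}{1229452051} \approx 1.3596$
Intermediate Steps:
$s{\left(J \right)} = - 23 J$
$S{\left(B \right)} = 16 B$ ($S{\left(B \right)} = 8 \left(B + B\right) = 8 \cdot 2 B = 16 B$)
$- \frac{236594}{-302858} + \frac{S{\left(587 \right)}}{s{\left(-706 \right)}} = - \frac{236594}{-302858} + \frac{16 \cdot 587}{\left(-23\right) \left(-706\right)} = \left(-236594\right) \left(- \frac{1}{302858}\right) + \frac{9392}{16238} = \frac{118297}{151429} + 9392 \cdot \frac{1}{16238} = \frac{118297}{151429} + \frac{4696}{8119} = \frac{1671563927}{1229452051}$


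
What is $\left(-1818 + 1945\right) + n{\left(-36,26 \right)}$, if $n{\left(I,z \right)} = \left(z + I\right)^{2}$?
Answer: $227$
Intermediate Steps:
$n{\left(I,z \right)} = \left(I + z\right)^{2}$
$\left(-1818 + 1945\right) + n{\left(-36,26 \right)} = \left(-1818 + 1945\right) + \left(-36 + 26\right)^{2} = 127 + \left(-10\right)^{2} = 127 + 100 = 227$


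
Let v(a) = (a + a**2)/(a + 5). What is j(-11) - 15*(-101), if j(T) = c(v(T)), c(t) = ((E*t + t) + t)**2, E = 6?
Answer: 207235/9 ≈ 23026.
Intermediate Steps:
v(a) = (a + a**2)/(5 + a)
c(t) = 64*t**2 (c(t) = ((6*t + t) + t)**2 = (7*t + t)**2 = (8*t)**2 = 64*t**2)
j(T) = 64*T**2*(1 + T)**2/(5 + T)**2 (j(T) = 64*(T*(1 + T)/(5 + T))**2 = 64*(T**2*(1 + T)**2/(5 + T)**2) = 64*T**2*(1 + T)**2/(5 + T)**2)
j(-11) - 15*(-101) = 64*(-11)**2*(1 - 11)**2/(5 - 11)**2 - 15*(-101) = 64*121*(-10)**2/(-6)**2 + 1515 = 64*121*100*(1/36) + 1515 = 193600/9 + 1515 = 207235/9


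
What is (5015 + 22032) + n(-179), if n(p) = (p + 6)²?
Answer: 56976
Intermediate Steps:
n(p) = (6 + p)²
(5015 + 22032) + n(-179) = (5015 + 22032) + (6 - 179)² = 27047 + (-173)² = 27047 + 29929 = 56976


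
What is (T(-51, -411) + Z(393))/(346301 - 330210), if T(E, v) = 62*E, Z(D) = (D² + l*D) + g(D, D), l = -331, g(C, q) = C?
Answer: 21597/16091 ≈ 1.3422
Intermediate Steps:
Z(D) = D² - 330*D (Z(D) = (D² - 331*D) + D = D² - 330*D)
(T(-51, -411) + Z(393))/(346301 - 330210) = (62*(-51) + 393*(-330 + 393))/(346301 - 330210) = (-3162 + 393*63)/16091 = (-3162 + 24759)*(1/16091) = 21597*(1/16091) = 21597/16091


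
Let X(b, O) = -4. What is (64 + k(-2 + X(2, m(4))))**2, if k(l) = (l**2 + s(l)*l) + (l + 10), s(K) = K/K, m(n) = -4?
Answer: 9604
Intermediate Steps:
s(K) = 1
k(l) = 10 + l**2 + 2*l (k(l) = (l**2 + 1*l) + (l + 10) = (l**2 + l) + (10 + l) = (l + l**2) + (10 + l) = 10 + l**2 + 2*l)
(64 + k(-2 + X(2, m(4))))**2 = (64 + (10 + (-2 - 4)**2 + 2*(-2 - 4)))**2 = (64 + (10 + (-6)**2 + 2*(-6)))**2 = (64 + (10 + 36 - 12))**2 = (64 + 34)**2 = 98**2 = 9604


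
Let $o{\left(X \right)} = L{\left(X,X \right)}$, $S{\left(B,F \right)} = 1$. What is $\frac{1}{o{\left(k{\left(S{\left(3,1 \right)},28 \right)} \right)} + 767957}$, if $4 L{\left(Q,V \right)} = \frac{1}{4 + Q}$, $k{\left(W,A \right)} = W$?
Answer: $\frac{20}{15359141} \approx 1.3022 \cdot 10^{-6}$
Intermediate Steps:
$L{\left(Q,V \right)} = \frac{1}{4 \left(4 + Q\right)}$
$o{\left(X \right)} = \frac{1}{4 \left(4 + X\right)}$
$\frac{1}{o{\left(k{\left(S{\left(3,1 \right)},28 \right)} \right)} + 767957} = \frac{1}{\frac{1}{4 \left(4 + 1\right)} + 767957} = \frac{1}{\frac{1}{4 \cdot 5} + 767957} = \frac{1}{\frac{1}{4} \cdot \frac{1}{5} + 767957} = \frac{1}{\frac{1}{20} + 767957} = \frac{1}{\frac{15359141}{20}} = \frac{20}{15359141}$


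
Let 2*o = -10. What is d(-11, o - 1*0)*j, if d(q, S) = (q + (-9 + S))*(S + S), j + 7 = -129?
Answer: -34000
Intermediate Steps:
o = -5 (o = (1/2)*(-10) = -5)
j = -136 (j = -7 - 129 = -136)
d(q, S) = 2*S*(-9 + S + q) (d(q, S) = (-9 + S + q)*(2*S) = 2*S*(-9 + S + q))
d(-11, o - 1*0)*j = (2*(-5 - 1*0)*(-9 + (-5 - 1*0) - 11))*(-136) = (2*(-5 + 0)*(-9 + (-5 + 0) - 11))*(-136) = (2*(-5)*(-9 - 5 - 11))*(-136) = (2*(-5)*(-25))*(-136) = 250*(-136) = -34000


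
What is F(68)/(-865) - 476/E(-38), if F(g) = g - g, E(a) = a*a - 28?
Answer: -119/354 ≈ -0.33616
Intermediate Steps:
E(a) = -28 + a**2 (E(a) = a**2 - 28 = -28 + a**2)
F(g) = 0
F(68)/(-865) - 476/E(-38) = 0/(-865) - 476/(-28 + (-38)**2) = 0*(-1/865) - 476/(-28 + 1444) = 0 - 476/1416 = 0 - 476*1/1416 = 0 - 119/354 = -119/354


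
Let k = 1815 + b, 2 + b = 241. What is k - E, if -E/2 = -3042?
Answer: -4030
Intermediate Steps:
E = 6084 (E = -2*(-3042) = 6084)
b = 239 (b = -2 + 241 = 239)
k = 2054 (k = 1815 + 239 = 2054)
k - E = 2054 - 1*6084 = 2054 - 6084 = -4030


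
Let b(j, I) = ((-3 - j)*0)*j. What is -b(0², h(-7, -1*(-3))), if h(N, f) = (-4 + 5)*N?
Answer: 0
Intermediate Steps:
h(N, f) = N (h(N, f) = 1*N = N)
b(j, I) = 0 (b(j, I) = 0*j = 0)
-b(0², h(-7, -1*(-3))) = -1*0 = 0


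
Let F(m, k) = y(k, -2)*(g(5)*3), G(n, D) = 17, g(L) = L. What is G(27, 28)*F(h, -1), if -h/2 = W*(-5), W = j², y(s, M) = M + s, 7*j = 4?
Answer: -765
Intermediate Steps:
j = 4/7 (j = (⅐)*4 = 4/7 ≈ 0.57143)
W = 16/49 (W = (4/7)² = 16/49 ≈ 0.32653)
h = 160/49 (h = -32*(-5)/49 = -2*(-80/49) = 160/49 ≈ 3.2653)
F(m, k) = -30 + 15*k (F(m, k) = (-2 + k)*(5*3) = (-2 + k)*15 = -30 + 15*k)
G(27, 28)*F(h, -1) = 17*(-30 + 15*(-1)) = 17*(-30 - 15) = 17*(-45) = -765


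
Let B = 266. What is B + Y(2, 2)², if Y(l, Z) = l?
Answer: 270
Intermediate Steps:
B + Y(2, 2)² = 266 + 2² = 266 + 4 = 270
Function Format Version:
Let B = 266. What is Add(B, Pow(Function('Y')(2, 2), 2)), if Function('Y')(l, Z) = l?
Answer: 270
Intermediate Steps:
Add(B, Pow(Function('Y')(2, 2), 2)) = Add(266, Pow(2, 2)) = Add(266, 4) = 270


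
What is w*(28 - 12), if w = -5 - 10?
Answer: -240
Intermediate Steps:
w = -15
w*(28 - 12) = -15*(28 - 12) = -15*16 = -240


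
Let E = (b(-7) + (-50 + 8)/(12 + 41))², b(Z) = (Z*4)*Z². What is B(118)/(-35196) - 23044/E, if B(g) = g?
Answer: -1057914647/67900145826 ≈ -0.015580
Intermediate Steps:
b(Z) = 4*Z³ (b(Z) = (4*Z)*Z² = 4*Z³)
E = 5293726564/2809 (E = (4*(-7)³ + (-50 + 8)/(12 + 41))² = (4*(-343) - 42/53)² = (-1372 - 42*1/53)² = (-1372 - 42/53)² = (-72758/53)² = 5293726564/2809 ≈ 1.8846e+6)
B(118)/(-35196) - 23044/E = 118/(-35196) - 23044/5293726564/2809 = 118*(-1/35196) - 23044*2809/5293726564 = -59/17598 - 2311807/189061663 = -1057914647/67900145826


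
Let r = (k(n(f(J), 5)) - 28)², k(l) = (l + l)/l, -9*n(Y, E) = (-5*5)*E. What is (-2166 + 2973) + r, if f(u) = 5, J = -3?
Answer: 1483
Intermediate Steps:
n(Y, E) = 25*E/9 (n(Y, E) = -(-5*5)*E/9 = -(-25)*E/9 = 25*E/9)
k(l) = 2 (k(l) = (2*l)/l = 2)
r = 676 (r = (2 - 28)² = (-26)² = 676)
(-2166 + 2973) + r = (-2166 + 2973) + 676 = 807 + 676 = 1483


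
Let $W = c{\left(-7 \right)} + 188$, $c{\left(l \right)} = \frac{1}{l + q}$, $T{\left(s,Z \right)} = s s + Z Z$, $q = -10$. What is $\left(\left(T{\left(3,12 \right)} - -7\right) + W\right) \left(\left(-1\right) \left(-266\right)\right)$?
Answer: $\frac{1573390}{17} \approx 92552.0$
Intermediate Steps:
$T{\left(s,Z \right)} = Z^{2} + s^{2}$ ($T{\left(s,Z \right)} = s^{2} + Z^{2} = Z^{2} + s^{2}$)
$c{\left(l \right)} = \frac{1}{-10 + l}$ ($c{\left(l \right)} = \frac{1}{l - 10} = \frac{1}{-10 + l}$)
$W = \frac{3195}{17}$ ($W = \frac{1}{-10 - 7} + 188 = \frac{1}{-17} + 188 = - \frac{1}{17} + 188 = \frac{3195}{17} \approx 187.94$)
$\left(\left(T{\left(3,12 \right)} - -7\right) + W\right) \left(\left(-1\right) \left(-266\right)\right) = \left(\left(\left(12^{2} + 3^{2}\right) - -7\right) + \frac{3195}{17}\right) \left(\left(-1\right) \left(-266\right)\right) = \left(\left(\left(144 + 9\right) + 7\right) + \frac{3195}{17}\right) 266 = \left(\left(153 + 7\right) + \frac{3195}{17}\right) 266 = \left(160 + \frac{3195}{17}\right) 266 = \frac{5915}{17} \cdot 266 = \frac{1573390}{17}$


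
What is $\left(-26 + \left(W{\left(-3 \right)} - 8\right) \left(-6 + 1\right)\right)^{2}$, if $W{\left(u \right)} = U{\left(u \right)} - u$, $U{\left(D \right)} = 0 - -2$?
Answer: $121$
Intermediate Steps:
$U{\left(D \right)} = 2$ ($U{\left(D \right)} = 0 + 2 = 2$)
$W{\left(u \right)} = 2 - u$
$\left(-26 + \left(W{\left(-3 \right)} - 8\right) \left(-6 + 1\right)\right)^{2} = \left(-26 + \left(\left(2 - -3\right) - 8\right) \left(-6 + 1\right)\right)^{2} = \left(-26 + \left(\left(2 + 3\right) - 8\right) \left(-5\right)\right)^{2} = \left(-26 + \left(5 - 8\right) \left(-5\right)\right)^{2} = \left(-26 - -15\right)^{2} = \left(-26 + 15\right)^{2} = \left(-11\right)^{2} = 121$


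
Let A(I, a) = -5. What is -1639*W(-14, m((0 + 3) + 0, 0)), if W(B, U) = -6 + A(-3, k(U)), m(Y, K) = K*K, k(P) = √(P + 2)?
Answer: 18029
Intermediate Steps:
k(P) = √(2 + P)
m(Y, K) = K²
W(B, U) = -11 (W(B, U) = -6 - 5 = -11)
-1639*W(-14, m((0 + 3) + 0, 0)) = -1639*(-11) = 18029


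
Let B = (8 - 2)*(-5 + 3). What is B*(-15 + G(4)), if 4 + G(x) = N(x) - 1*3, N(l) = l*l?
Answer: 72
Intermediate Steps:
N(l) = l²
B = -12 (B = 6*(-2) = -12)
G(x) = -7 + x² (G(x) = -4 + (x² - 1*3) = -4 + (x² - 3) = -4 + (-3 + x²) = -7 + x²)
B*(-15 + G(4)) = -12*(-15 + (-7 + 4²)) = -12*(-15 + (-7 + 16)) = -12*(-15 + 9) = -12*(-6) = 72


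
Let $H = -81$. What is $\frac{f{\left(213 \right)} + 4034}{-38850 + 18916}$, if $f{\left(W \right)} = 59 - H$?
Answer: $- \frac{2087}{9967} \approx -0.20939$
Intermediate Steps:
$f{\left(W \right)} = 140$ ($f{\left(W \right)} = 59 - -81 = 59 + 81 = 140$)
$\frac{f{\left(213 \right)} + 4034}{-38850 + 18916} = \frac{140 + 4034}{-38850 + 18916} = \frac{4174}{-19934} = 4174 \left(- \frac{1}{19934}\right) = - \frac{2087}{9967}$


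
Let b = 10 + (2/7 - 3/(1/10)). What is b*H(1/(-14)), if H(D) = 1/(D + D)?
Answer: 138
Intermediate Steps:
b = -138/7 (b = 10 + (2*(⅐) - 3/⅒) = 10 + (2/7 - 3*10) = 10 + (2/7 - 30) = 10 - 208/7 = -138/7 ≈ -19.714)
H(D) = 1/(2*D)
b*H(1/(-14)) = -69/(7*(1/(-14))) = -69/(7*(-1/14)) = -69*(-14)/7 = -138/7*(-7) = 138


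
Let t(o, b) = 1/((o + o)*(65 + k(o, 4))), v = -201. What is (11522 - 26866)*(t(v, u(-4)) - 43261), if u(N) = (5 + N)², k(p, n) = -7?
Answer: 3869271457772/5829 ≈ 6.6380e+8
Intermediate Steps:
t(o, b) = 1/(116*o) (t(o, b) = 1/((o + o)*(65 - 7)) = 1/((2*o)*58) = 1/(116*o))
(11522 - 26866)*(t(v, u(-4)) - 43261) = (11522 - 26866)*((1/116)/(-201) - 43261) = -15344*((1/116)*(-1/201) - 43261) = -15344*(-1/23316 - 43261) = -15344*(-1008673477/23316) = 3869271457772/5829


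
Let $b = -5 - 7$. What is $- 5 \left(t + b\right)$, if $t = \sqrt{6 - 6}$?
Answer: $60$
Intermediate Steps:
$b = -12$
$t = 0$ ($t = \sqrt{6 - 6} = \sqrt{0} = 0$)
$- 5 \left(t + b\right) = - 5 \left(0 - 12\right) = \left(-5\right) \left(-12\right) = 60$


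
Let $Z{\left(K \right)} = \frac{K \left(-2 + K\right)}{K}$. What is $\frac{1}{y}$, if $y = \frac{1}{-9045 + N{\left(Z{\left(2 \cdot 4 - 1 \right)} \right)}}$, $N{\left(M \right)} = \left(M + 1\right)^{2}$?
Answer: $-9009$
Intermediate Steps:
$Z{\left(K \right)} = -2 + K$
$N{\left(M \right)} = \left(1 + M\right)^{2}$
$y = - \frac{1}{9009}$ ($y = \frac{1}{-9045 + \left(1 + \left(-2 + \left(2 \cdot 4 - 1\right)\right)\right)^{2}} = \frac{1}{-9045 + \left(1 + \left(-2 + \left(8 - 1\right)\right)\right)^{2}} = \frac{1}{-9045 + \left(1 + \left(-2 + 7\right)\right)^{2}} = \frac{1}{-9045 + \left(1 + 5\right)^{2}} = \frac{1}{-9045 + 6^{2}} = \frac{1}{-9045 + 36} = \frac{1}{-9009} = - \frac{1}{9009} \approx -0.000111$)
$\frac{1}{y} = \frac{1}{- \frac{1}{9009}} = -9009$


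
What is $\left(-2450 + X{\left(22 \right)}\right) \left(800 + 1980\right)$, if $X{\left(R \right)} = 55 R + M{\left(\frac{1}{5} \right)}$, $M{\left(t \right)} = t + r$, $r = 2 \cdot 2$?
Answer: $-3435524$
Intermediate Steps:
$r = 4$
$M{\left(t \right)} = 4 + t$ ($M{\left(t \right)} = t + 4 = 4 + t$)
$X{\left(R \right)} = \frac{21}{5} + 55 R$ ($X{\left(R \right)} = 55 R + \left(4 + \frac{1}{5}\right) = 55 R + \frac{21}{5} = \frac{21}{5} + 55 R$)
$\left(-2450 + X{\left(22 \right)}\right) \left(800 + 1980\right) = \left(-2450 + \left(\frac{21}{5} + 55 \cdot 22\right)\right) \left(800 + 1980\right) = \left(-2450 + \left(\frac{21}{5} + 1210\right)\right) 2780 = \left(-2450 + \frac{6071}{5}\right) 2780 = \left(- \frac{6179}{5}\right) 2780 = -3435524$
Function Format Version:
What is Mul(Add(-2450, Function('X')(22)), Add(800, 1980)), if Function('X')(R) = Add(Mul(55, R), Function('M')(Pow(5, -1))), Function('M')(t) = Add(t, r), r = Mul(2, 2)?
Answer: -3435524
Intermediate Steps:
r = 4
Function('M')(t) = Add(4, t) (Function('M')(t) = Add(t, 4) = Add(4, t))
Function('X')(R) = Add(Rational(21, 5), Mul(55, R)) (Function('X')(R) = Add(Mul(55, R), Add(4, Pow(5, -1))) = Add(Mul(55, R), Add(4, Rational(1, 5))) = Add(Mul(55, R), Rational(21, 5)) = Add(Rational(21, 5), Mul(55, R)))
Mul(Add(-2450, Function('X')(22)), Add(800, 1980)) = Mul(Add(-2450, Add(Rational(21, 5), Mul(55, 22))), Add(800, 1980)) = Mul(Add(-2450, Add(Rational(21, 5), 1210)), 2780) = Mul(Add(-2450, Rational(6071, 5)), 2780) = Mul(Rational(-6179, 5), 2780) = -3435524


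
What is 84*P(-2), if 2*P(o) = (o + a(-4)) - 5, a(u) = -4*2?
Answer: -630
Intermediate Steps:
a(u) = -8
P(o) = -13/2 + o/2 (P(o) = ((o - 8) - 5)/2 = ((-8 + o) - 5)/2 = (-13 + o)/2 = -13/2 + o/2)
84*P(-2) = 84*(-13/2 + (½)*(-2)) = 84*(-13/2 - 1) = 84*(-15/2) = -630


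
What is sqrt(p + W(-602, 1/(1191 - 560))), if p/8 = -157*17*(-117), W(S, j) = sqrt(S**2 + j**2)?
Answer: sqrt(994679439624 + 631*sqrt(144295139045))/631 ≈ 1580.8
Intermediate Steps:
p = 2498184 (p = 8*(-157*17*(-117)) = 8*(-2669*(-117)) = 8*312273 = 2498184)
sqrt(p + W(-602, 1/(1191 - 560))) = sqrt(2498184 + sqrt((-602)**2 + (1/(1191 - 560))**2)) = sqrt(2498184 + sqrt(362404 + (1/631)**2)) = sqrt(2498184 + sqrt(362404 + 1/398161)) = sqrt(2498184 + sqrt(144295139045/398161)) = sqrt(2498184 + sqrt(144295139045)/631)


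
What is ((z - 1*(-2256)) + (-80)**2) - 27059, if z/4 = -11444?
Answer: -64179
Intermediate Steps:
z = -45776 (z = 4*(-11444) = -45776)
((z - 1*(-2256)) + (-80)**2) - 27059 = ((-45776 - 1*(-2256)) + (-80)**2) - 27059 = ((-45776 + 2256) + 6400) - 27059 = (-43520 + 6400) - 27059 = -37120 - 27059 = -64179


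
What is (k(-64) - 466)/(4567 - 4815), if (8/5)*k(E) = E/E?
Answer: 3723/1984 ≈ 1.8765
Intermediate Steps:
k(E) = 5/8 (k(E) = 5*(E/E)/8 = (5/8)*1 = 5/8)
(k(-64) - 466)/(4567 - 4815) = (5/8 - 466)/(4567 - 4815) = -3723/8/(-248) = -3723/8*(-1/248) = 3723/1984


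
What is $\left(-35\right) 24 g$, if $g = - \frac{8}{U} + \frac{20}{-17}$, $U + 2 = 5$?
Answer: $\frac{54880}{17} \approx 3228.2$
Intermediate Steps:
$U = 3$ ($U = -2 + 5 = 3$)
$g = - \frac{196}{51}$ ($g = - \frac{8}{3} + \frac{20}{-17} = \left(-8\right) \frac{1}{3} + 20 \left(- \frac{1}{17}\right) = - \frac{8}{3} - \frac{20}{17} = - \frac{196}{51} \approx -3.8431$)
$\left(-35\right) 24 g = \left(-35\right) 24 \left(- \frac{196}{51}\right) = \left(-840\right) \left(- \frac{196}{51}\right) = \frac{54880}{17}$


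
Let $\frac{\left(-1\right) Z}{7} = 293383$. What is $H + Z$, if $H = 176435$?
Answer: $-1877246$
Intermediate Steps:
$Z = -2053681$ ($Z = \left(-7\right) 293383 = -2053681$)
$H + Z = 176435 - 2053681 = -1877246$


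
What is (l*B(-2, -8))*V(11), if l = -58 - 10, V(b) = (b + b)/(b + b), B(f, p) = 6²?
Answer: -2448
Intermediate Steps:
B(f, p) = 36
V(b) = 1 (V(b) = (2*b)/((2*b)) = (2*b)*(1/(2*b)) = 1)
l = -68
(l*B(-2, -8))*V(11) = -68*36*1 = -2448*1 = -2448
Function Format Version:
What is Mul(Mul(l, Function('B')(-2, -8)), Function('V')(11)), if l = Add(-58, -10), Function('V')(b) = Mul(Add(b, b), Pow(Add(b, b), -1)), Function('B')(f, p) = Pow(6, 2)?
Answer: -2448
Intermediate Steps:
Function('B')(f, p) = 36
Function('V')(b) = 1 (Function('V')(b) = Mul(Mul(2, b), Pow(Mul(2, b), -1)) = Mul(Mul(2, b), Mul(Rational(1, 2), Pow(b, -1))) = 1)
l = -68
Mul(Mul(l, Function('B')(-2, -8)), Function('V')(11)) = Mul(Mul(-68, 36), 1) = Mul(-2448, 1) = -2448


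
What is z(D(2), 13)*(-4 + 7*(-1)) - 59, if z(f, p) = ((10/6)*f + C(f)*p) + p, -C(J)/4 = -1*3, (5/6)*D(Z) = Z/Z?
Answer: -1940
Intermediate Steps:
D(Z) = 6/5 (D(Z) = 6*(Z/Z)/5 = (6/5)*1 = 6/5)
C(J) = 12 (C(J) = -(-4)*3 = -4*(-3) = 12)
z(f, p) = 13*p + 5*f/3 (z(f, p) = ((10/6)*f + 12*p) + p = ((10*(1/6))*f + 12*p) + p = (5*f/3 + 12*p) + p = (12*p + 5*f/3) + p = 13*p + 5*f/3)
z(D(2), 13)*(-4 + 7*(-1)) - 59 = (13*13 + (5/3)*(6/5))*(-4 + 7*(-1)) - 59 = (169 + 2)*(-4 - 7) - 59 = 171*(-11) - 59 = -1881 - 59 = -1940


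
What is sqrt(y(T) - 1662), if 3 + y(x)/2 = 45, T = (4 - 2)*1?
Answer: I*sqrt(1578) ≈ 39.724*I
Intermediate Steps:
T = 2 (T = 2*1 = 2)
y(x) = 84 (y(x) = -6 + 2*45 = -6 + 90 = 84)
sqrt(y(T) - 1662) = sqrt(84 - 1662) = sqrt(-1578) = I*sqrt(1578)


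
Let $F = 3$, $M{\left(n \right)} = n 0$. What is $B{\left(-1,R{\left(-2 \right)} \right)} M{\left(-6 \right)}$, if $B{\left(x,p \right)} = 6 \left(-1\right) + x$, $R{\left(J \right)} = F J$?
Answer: $0$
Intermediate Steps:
$M{\left(n \right)} = 0$
$R{\left(J \right)} = 3 J$
$B{\left(x,p \right)} = -6 + x$
$B{\left(-1,R{\left(-2 \right)} \right)} M{\left(-6 \right)} = \left(-6 - 1\right) 0 = \left(-7\right) 0 = 0$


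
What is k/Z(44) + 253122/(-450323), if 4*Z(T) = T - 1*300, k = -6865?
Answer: 3075267587/28820672 ≈ 106.70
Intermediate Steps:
Z(T) = -75 + T/4 (Z(T) = (T - 1*300)/4 = (T - 300)/4 = (-300 + T)/4 = -75 + T/4)
k/Z(44) + 253122/(-450323) = -6865/(-75 + (1/4)*44) + 253122/(-450323) = -6865/(-75 + 11) + 253122*(-1/450323) = -6865/(-64) - 253122/450323 = -6865*(-1/64) - 253122/450323 = 6865/64 - 253122/450323 = 3075267587/28820672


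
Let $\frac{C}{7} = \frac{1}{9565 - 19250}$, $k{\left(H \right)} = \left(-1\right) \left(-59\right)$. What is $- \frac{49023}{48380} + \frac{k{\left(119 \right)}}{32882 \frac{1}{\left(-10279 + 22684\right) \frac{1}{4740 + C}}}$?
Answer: $- \frac{898265782016889}{890611168819340} \approx -1.0086$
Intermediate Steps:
$k{\left(H \right)} = 59$
$C = - \frac{7}{9685}$ ($C = \frac{7}{9565 - 19250} = \frac{7}{-9685} = 7 \left(- \frac{1}{9685}\right) = - \frac{7}{9685} \approx -0.00072277$)
$- \frac{49023}{48380} + \frac{k{\left(119 \right)}}{32882 \frac{1}{\left(-10279 + 22684\right) \frac{1}{4740 + C}}} = - \frac{49023}{48380} + \frac{59}{32882 \frac{1}{\left(-10279 + 22684\right) \frac{1}{4740 - \frac{7}{9685}}}} = \left(-49023\right) \frac{1}{48380} + \frac{59}{32882 \frac{1}{12405 \frac{1}{\frac{45906893}{9685}}}} = - \frac{49023}{48380} + \frac{59}{32882 \frac{1}{12405 \cdot \frac{9685}{45906893}}} = - \frac{49023}{48380} + \frac{59}{32882 \frac{1}{\frac{120142425}{45906893}}} = - \frac{49023}{48380} + \frac{59}{32882 \cdot \frac{45906893}{120142425}} = - \frac{49023}{48380} + \frac{59}{\frac{1509510455626}{120142425}} = - \frac{49023}{48380} + 59 \cdot \frac{120142425}{1509510455626} = - \frac{49023}{48380} + \frac{7088403075}{1509510455626} = - \frac{898265782016889}{890611168819340}$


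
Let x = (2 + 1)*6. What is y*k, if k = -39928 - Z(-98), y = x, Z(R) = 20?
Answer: -719064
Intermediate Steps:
x = 18 (x = 3*6 = 18)
y = 18
k = -39948 (k = -39928 - 1*20 = -39928 - 20 = -39948)
y*k = 18*(-39948) = -719064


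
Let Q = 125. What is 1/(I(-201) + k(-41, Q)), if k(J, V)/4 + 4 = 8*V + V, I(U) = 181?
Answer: 1/4665 ≈ 0.00021436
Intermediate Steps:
k(J, V) = -16 + 36*V (k(J, V) = -16 + 4*(8*V + V) = -16 + 4*(9*V) = -16 + 36*V)
1/(I(-201) + k(-41, Q)) = 1/(181 + (-16 + 36*125)) = 1/(181 + (-16 + 4500)) = 1/(181 + 4484) = 1/4665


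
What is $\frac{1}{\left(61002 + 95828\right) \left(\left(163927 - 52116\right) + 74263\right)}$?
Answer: $\frac{1}{29181985420} \approx 3.4268 \cdot 10^{-11}$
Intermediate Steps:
$\frac{1}{\left(61002 + 95828\right) \left(\left(163927 - 52116\right) + 74263\right)} = \frac{1}{156830 \left(111811 + 74263\right)} = \frac{1}{156830 \cdot 186074} = \frac{1}{29181985420}$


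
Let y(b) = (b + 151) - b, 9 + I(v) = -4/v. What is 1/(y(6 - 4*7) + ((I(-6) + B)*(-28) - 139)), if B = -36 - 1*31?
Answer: 3/6364 ≈ 0.00047140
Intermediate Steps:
B = -67 (B = -36 - 31 = -67)
I(v) = -9 - 4/v
y(b) = 151 (y(b) = (151 + b) - b = 151)
1/(y(6 - 4*7) + ((I(-6) + B)*(-28) - 139)) = 1/(151 + (((-9 - 4/(-6)) - 67)*(-28) - 139)) = 1/(151 + (((-9 - 4*(-⅙)) - 67)*(-28) - 139)) = 1/(151 + (((-9 + ⅔) - 67)*(-28) - 139)) = 1/(151 + ((-25/3 - 67)*(-28) - 139)) = 1/(151 + (-226/3*(-28) - 139)) = 1/(151 + (6328/3 - 139)) = 1/(151 + 5911/3) = 1/(6364/3) = 3/6364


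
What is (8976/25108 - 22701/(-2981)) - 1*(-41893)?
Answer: 784039981682/18711737 ≈ 41901.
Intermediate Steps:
(8976/25108 - 22701/(-2981)) - 1*(-41893) = (8976*(1/25108) - 22701*(-1/2981)) + 41893 = (2244/6277 + 22701/2981) + 41893 = 149183541/18711737 + 41893 = 784039981682/18711737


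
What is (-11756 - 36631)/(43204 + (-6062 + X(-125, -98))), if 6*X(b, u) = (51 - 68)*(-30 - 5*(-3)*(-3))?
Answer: -32258/24903 ≈ -1.2953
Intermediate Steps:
X(b, u) = 425/2 (X(b, u) = ((51 - 68)*(-30 - 5*(-3)*(-3)))/6 = (-17*(-30 + 15*(-3)))/6 = (-17*(-30 - 45))/6 = (-17*(-75))/6 = (⅙)*1275 = 425/2)
(-11756 - 36631)/(43204 + (-6062 + X(-125, -98))) = (-11756 - 36631)/(43204 + (-6062 + 425/2)) = -48387/(43204 - 11699/2) = -48387/74709/2 = -48387*2/74709 = -32258/24903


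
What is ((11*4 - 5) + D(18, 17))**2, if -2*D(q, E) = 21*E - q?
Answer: 68121/4 ≈ 17030.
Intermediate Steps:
D(q, E) = q/2 - 21*E/2 (D(q, E) = -(21*E - q)/2 = -(-q + 21*E)/2 = q/2 - 21*E/2)
((11*4 - 5) + D(18, 17))**2 = ((11*4 - 5) + ((1/2)*18 - 21/2*17))**2 = ((44 - 5) + (9 - 357/2))**2 = (39 - 339/2)**2 = (-261/2)**2 = 68121/4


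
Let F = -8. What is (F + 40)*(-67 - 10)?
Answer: -2464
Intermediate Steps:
(F + 40)*(-67 - 10) = (-8 + 40)*(-67 - 10) = 32*(-77) = -2464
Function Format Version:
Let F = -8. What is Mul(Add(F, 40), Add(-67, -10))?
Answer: -2464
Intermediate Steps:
Mul(Add(F, 40), Add(-67, -10)) = Mul(Add(-8, 40), Add(-67, -10)) = Mul(32, -77) = -2464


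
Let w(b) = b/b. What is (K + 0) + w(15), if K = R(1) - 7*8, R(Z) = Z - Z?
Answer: -55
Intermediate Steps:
R(Z) = 0
w(b) = 1
K = -56 (K = 0 - 7*8 = 0 - 56 = -56)
(K + 0) + w(15) = (-56 + 0) + 1 = -56 + 1 = -55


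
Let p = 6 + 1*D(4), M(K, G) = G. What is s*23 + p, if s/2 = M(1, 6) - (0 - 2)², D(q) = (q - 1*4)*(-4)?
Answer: 98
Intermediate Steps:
D(q) = 16 - 4*q (D(q) = (q - 4)*(-4) = (-4 + q)*(-4) = 16 - 4*q)
s = 4 (s = 2*(6 - (0 - 2)²) = 2*(6 - 1*(-2)²) = 2*(6 - 1*4) = 2*(6 - 4) = 2*2 = 4)
p = 6 (p = 6 + 1*(16 - 4*4) = 6 + 1*(16 - 16) = 6 + 1*0 = 6 + 0 = 6)
s*23 + p = 4*23 + 6 = 92 + 6 = 98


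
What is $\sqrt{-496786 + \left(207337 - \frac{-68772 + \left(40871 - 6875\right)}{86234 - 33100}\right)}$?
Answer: $\frac{3 i \sqrt{22699359004285}}{26567} \approx 538.0 i$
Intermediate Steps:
$\sqrt{-496786 + \left(207337 - \frac{-68772 + \left(40871 - 6875\right)}{86234 - 33100}\right)} = \sqrt{-496786 + \left(207337 - \frac{-68772 + 33996}{53134}\right)} = \sqrt{-496786 + \left(207337 - \left(-34776\right) \frac{1}{53134}\right)} = \sqrt{-496786 + \left(207337 - - \frac{17388}{26567}\right)} = \sqrt{-496786 + \left(207337 + \frac{17388}{26567}\right)} = \sqrt{-496786 + \frac{5508339467}{26567}} = \sqrt{- \frac{7689774195}{26567}} = \frac{3 i \sqrt{22699359004285}}{26567}$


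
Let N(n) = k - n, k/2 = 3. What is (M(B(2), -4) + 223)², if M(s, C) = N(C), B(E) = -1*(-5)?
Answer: 54289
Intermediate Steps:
B(E) = 5
k = 6 (k = 2*3 = 6)
N(n) = 6 - n
M(s, C) = 6 - C
(M(B(2), -4) + 223)² = ((6 - 1*(-4)) + 223)² = ((6 + 4) + 223)² = (10 + 223)² = 233² = 54289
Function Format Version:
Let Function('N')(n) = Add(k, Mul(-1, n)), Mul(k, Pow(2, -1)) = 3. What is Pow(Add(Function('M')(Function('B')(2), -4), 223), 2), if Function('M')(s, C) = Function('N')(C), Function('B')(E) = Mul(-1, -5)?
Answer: 54289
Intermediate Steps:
Function('B')(E) = 5
k = 6 (k = Mul(2, 3) = 6)
Function('N')(n) = Add(6, Mul(-1, n))
Function('M')(s, C) = Add(6, Mul(-1, C))
Pow(Add(Function('M')(Function('B')(2), -4), 223), 2) = Pow(Add(Add(6, Mul(-1, -4)), 223), 2) = Pow(Add(Add(6, 4), 223), 2) = Pow(Add(10, 223), 2) = Pow(233, 2) = 54289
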